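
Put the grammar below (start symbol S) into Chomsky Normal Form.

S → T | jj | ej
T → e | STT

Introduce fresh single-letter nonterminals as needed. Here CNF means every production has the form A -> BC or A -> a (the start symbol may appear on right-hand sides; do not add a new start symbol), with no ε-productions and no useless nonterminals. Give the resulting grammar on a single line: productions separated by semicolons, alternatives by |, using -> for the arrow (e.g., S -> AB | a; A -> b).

No ε-productions.
After unit-elimination: S -> e | ej | jj | STT; T -> e | STT.
TERM: introduce A -> e, B -> j and substitute in every rule of length ≥2.
BIN: S -> STT becomes S -> SC, C -> TT; T -> STT becomes T -> SD, D -> TT.

S -> e | AB | BB | SC; A -> e; B -> j; C -> TT; D -> TT; T -> e | SD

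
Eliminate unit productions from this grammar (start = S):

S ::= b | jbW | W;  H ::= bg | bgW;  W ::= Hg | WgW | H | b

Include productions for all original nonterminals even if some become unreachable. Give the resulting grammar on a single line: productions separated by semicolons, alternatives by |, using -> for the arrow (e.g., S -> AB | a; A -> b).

Unit productions: S->W, W->H.
Unit pairs (A ⇒* B via units): (S,H), (S,W), (W,H).
S: inherits non-unit rules of {H, S, W} → Hg | WgW | b | bg | bgW | jbW.
H: inherits non-unit rules of {H} → bg | bgW.
W: inherits non-unit rules of {H, W} → Hg | WgW | b | bg | bgW.

S -> b | Hg | bg | WgW | bgW | jbW; H -> bg | bgW; W -> b | Hg | bg | WgW | bgW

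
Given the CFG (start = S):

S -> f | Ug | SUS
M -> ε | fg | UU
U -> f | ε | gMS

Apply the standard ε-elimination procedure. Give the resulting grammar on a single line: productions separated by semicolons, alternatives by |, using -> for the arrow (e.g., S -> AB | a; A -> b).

Nullable set: {M, U}.
S -> SUS: U nullable, giving SS | SUS.
S -> Ug: U nullable, giving Ug | g.
Drop M -> ε.
M -> UU: U, U nullable, giving U | UU.
Drop U -> ε.
U -> gMS: M nullable, giving gMS | gS.
Unchanged (no nullable symbols): S -> f; M -> fg; U -> f.

S -> f | g | SS | Ug | SUS; M -> U | UU | fg; U -> f | gS | gMS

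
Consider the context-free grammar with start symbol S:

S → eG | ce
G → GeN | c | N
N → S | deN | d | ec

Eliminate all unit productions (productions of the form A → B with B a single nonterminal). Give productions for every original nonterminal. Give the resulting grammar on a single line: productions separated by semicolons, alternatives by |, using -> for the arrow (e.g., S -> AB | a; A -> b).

S -> ce | eG; G -> c | d | ce | eG | ec | GeN | deN; N -> d | ce | eG | ec | deN

Unit productions: G->N, N->S.
Unit pairs (A ⇒* B via units): (G,N), (G,S), (N,S).
S: inherits non-unit rules of {S} → ce | eG.
G: inherits non-unit rules of {G, N, S} → GeN | c | ce | d | deN | eG | ec.
N: inherits non-unit rules of {N, S} → ce | d | deN | eG | ec.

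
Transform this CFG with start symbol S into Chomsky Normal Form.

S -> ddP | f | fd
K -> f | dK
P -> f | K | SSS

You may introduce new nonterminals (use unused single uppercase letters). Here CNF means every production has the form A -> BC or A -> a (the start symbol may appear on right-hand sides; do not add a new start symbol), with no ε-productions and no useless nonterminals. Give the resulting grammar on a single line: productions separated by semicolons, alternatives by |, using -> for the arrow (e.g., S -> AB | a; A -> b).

S -> f | AD | BA; A -> d; B -> f; C -> SS; D -> AP; K -> f | AK; P -> f | AK | SC

No ε-productions.
After unit-elimination: S -> f | fd | ddP; K -> f | dK; P -> f | dK | SSS.
TERM: introduce A -> d, B -> f and substitute in every rule of length ≥2.
BIN: P -> SSS becomes P -> SC, C -> SS; S -> AAP becomes S -> AD, D -> AP.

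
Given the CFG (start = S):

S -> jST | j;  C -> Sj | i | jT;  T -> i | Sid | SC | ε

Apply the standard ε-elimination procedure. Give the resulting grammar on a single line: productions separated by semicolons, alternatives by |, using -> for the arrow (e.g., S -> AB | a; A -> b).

S -> j | jS | jST; C -> i | j | Sj | jT; T -> i | SC | Sid

Nullable set: {T}.
S -> jST: T nullable, giving jS | jST.
C -> jT: T nullable, giving j | jT.
Drop T -> ε.
Unchanged (no nullable symbols): S -> j; C -> Sj; C -> i; T -> SC; T -> Sid; T -> i.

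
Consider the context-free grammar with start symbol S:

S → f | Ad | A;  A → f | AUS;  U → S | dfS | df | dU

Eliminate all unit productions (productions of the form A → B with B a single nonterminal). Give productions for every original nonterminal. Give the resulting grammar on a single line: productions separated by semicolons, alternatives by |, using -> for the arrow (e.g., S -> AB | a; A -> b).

Unit productions: S->A, U->S.
Unit pairs (A ⇒* B via units): (S,A), (U,A), (U,S).
S: inherits non-unit rules of {A, S} → AUS | Ad | f.
A: inherits non-unit rules of {A} → AUS | f.
U: inherits non-unit rules of {A, S, U} → AUS | Ad | dU | df | dfS | f.

S -> f | Ad | AUS; A -> f | AUS; U -> f | Ad | dU | df | AUS | dfS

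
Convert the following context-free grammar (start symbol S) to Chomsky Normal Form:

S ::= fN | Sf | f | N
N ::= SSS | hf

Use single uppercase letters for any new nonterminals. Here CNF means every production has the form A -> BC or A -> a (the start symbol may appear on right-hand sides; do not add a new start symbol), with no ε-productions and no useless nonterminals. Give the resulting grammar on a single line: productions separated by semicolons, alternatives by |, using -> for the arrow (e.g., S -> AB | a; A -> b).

No ε-productions.
After unit-elimination: S -> f | Sf | fN | hf | SSS; N -> hf | SSS.
TERM: introduce B -> f, A -> h and substitute in every rule of length ≥2.
BIN: N -> SSS becomes N -> SC, C -> SS; S -> SSS becomes S -> SD, D -> SS.

S -> f | AB | BN | SB | SD; A -> h; B -> f; C -> SS; D -> SS; N -> AB | SC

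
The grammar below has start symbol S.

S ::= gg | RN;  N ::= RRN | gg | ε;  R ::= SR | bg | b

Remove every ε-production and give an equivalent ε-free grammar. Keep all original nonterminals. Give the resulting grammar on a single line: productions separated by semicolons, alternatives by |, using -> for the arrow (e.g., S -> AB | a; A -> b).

Nullable set: {N}.
S -> RN: N nullable, giving R | RN.
Drop N -> ε.
N -> RRN: N nullable, giving RR | RRN.
Unchanged (no nullable symbols): S -> gg; N -> gg; R -> SR; R -> b; R -> bg.

S -> R | RN | gg; N -> RR | gg | RRN; R -> b | SR | bg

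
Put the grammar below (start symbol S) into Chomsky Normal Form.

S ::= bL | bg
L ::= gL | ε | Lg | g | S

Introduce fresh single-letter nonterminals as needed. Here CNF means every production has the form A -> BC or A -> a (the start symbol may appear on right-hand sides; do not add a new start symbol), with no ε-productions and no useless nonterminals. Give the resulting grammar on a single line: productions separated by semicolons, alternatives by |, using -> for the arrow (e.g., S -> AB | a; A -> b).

Nullable: {L}; after ε-elimination: S -> b | bL | bg; L -> S | g | Lg | gL.
After unit-elimination: S -> b | bL | bg; L -> b | g | Lg | bL | bg | gL.
TERM: introduce B -> b, A -> g and substitute in every rule of length ≥2.

S -> b | BA | BL; A -> g; B -> b; L -> b | g | AL | BA | BL | LA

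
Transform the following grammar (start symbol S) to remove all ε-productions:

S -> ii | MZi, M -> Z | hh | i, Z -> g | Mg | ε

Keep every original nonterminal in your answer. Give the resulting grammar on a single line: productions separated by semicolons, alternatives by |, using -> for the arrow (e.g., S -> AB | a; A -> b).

Nullable set: {M, Z}.
S -> MZi: M, Z nullable, giving MZi | Mi | Zi | i.
M -> Z: Z nullable, giving Z.
Drop Z -> ε.
Z -> Mg: M nullable, giving Mg | g.
Unchanged (no nullable symbols): S -> ii; M -> hh; M -> i; Z -> g.

S -> i | Mi | Zi | ii | MZi; M -> Z | i | hh; Z -> g | Mg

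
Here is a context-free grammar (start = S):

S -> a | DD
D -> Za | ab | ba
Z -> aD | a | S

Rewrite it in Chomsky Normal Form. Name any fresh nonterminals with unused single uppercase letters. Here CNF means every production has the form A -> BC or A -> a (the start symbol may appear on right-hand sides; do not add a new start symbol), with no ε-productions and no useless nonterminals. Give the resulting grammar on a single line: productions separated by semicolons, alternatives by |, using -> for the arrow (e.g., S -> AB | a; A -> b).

No ε-productions.
After unit-elimination: S -> a | DD; D -> Za | ab | ba; Z -> a | DD | aD.
TERM: introduce A -> a, B -> b and substitute in every rule of length ≥2.

S -> a | DD; A -> a; B -> b; D -> AB | BA | ZA; Z -> a | AD | DD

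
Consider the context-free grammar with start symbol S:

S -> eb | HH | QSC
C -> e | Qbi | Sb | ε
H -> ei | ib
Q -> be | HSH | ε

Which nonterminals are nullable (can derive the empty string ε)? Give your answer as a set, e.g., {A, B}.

Directly nullable (have an ε-rule): {C, Q}.
Not nullable: H, S — each has a terminal in every rule's right-hand side or depends on a non-nullable symbol.

{C, Q}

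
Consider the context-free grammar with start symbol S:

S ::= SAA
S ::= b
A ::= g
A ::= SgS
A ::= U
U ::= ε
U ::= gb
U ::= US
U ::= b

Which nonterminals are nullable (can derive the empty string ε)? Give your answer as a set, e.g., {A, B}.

{A, U}

Directly nullable (have an ε-rule): {U}.
A is nullable via A -> U (every symbol on the right is already known nullable).
Not nullable: S — each has a terminal in every rule's right-hand side or depends on a non-nullable symbol.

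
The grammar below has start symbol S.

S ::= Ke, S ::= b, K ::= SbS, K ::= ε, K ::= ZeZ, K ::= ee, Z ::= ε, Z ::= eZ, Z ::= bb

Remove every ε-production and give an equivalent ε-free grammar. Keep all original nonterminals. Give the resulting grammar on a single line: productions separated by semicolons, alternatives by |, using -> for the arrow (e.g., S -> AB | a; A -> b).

Nullable set: {K, Z}.
S -> Ke: K nullable, giving Ke | e.
Drop K -> ε.
K -> ZeZ: Z, Z nullable, giving Ze | ZeZ | e | eZ.
Drop Z -> ε.
Z -> eZ: Z nullable, giving e | eZ.
Unchanged (no nullable symbols): S -> b; K -> SbS; K -> ee; Z -> bb.

S -> b | e | Ke; K -> e | Ze | eZ | ee | SbS | ZeZ; Z -> e | bb | eZ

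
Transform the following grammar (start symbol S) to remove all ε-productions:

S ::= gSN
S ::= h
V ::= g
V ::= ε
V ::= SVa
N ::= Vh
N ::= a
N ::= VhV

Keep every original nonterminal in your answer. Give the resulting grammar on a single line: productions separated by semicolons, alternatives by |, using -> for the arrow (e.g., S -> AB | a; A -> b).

Nullable set: {V}.
N -> Vh: V nullable, giving Vh | h.
N -> VhV: V, V nullable, giving Vh | VhV | h | hV.
Drop V -> ε.
V -> SVa: V nullable, giving SVa | Sa.
Unchanged (no nullable symbols): S -> gSN; S -> h; N -> a; V -> g.

S -> h | gSN; N -> a | h | Vh | hV | VhV; V -> g | Sa | SVa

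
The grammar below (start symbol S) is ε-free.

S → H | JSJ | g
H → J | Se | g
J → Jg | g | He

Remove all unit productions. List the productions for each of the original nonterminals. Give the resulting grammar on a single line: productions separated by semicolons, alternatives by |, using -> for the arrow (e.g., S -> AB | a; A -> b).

S -> g | He | Jg | Se | JSJ; H -> g | He | Jg | Se; J -> g | He | Jg

Unit productions: H->J, S->H.
Unit pairs (A ⇒* B via units): (H,J), (S,H), (S,J).
S: inherits non-unit rules of {H, J, S} → He | JSJ | Jg | Se | g.
H: inherits non-unit rules of {H, J} → He | Jg | Se | g.
J: inherits non-unit rules of {J} → He | Jg | g.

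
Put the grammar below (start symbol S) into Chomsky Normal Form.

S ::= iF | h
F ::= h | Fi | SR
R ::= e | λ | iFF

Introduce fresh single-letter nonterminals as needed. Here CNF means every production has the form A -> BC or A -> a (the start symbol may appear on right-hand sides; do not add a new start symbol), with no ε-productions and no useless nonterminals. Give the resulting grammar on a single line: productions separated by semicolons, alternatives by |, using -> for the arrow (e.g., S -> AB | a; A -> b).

S -> h | AF; A -> i; B -> FF; F -> h | AF | FA | SR; R -> e | AB

Nullable: {R}; after ε-elimination: S -> h | iF; F -> S | h | Fi | SR; R -> e | iFF.
After unit-elimination: S -> h | iF; F -> h | Fi | SR | iF; R -> e | iFF.
TERM: introduce A -> i and substitute in every rule of length ≥2.
BIN: R -> AFF becomes R -> AB, B -> FF.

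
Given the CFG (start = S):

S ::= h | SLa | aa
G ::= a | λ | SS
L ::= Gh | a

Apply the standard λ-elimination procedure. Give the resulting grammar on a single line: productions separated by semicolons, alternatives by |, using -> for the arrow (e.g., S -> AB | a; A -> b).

Nullable set: {G}.
Drop G -> λ.
L -> Gh: G nullable, giving Gh | h.
Unchanged (no nullable symbols): S -> SLa; S -> aa; S -> h; G -> SS; G -> a; L -> a.

S -> h | aa | SLa; G -> a | SS; L -> a | h | Gh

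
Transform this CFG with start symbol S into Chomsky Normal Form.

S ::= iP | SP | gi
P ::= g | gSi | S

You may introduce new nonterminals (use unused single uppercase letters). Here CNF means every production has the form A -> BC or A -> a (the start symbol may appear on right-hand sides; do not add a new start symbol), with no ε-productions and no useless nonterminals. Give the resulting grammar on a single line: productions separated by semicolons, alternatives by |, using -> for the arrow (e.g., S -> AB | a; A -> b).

S -> AB | BP | SP; A -> g; B -> i; C -> SB; P -> g | AB | AC | BP | SP

No ε-productions.
After unit-elimination: S -> SP | gi | iP; P -> g | SP | gi | iP | gSi.
TERM: introduce A -> g, B -> i and substitute in every rule of length ≥2.
BIN: P -> ASB becomes P -> AC, C -> SB.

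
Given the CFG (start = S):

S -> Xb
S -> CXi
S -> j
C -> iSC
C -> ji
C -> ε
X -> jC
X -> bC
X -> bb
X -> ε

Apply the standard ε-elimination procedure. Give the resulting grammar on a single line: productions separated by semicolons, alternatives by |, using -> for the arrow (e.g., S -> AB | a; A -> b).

S -> b | i | j | Ci | Xb | Xi | CXi; C -> iS | ji | iSC; X -> b | j | bC | bb | jC

Nullable set: {C, X}.
S -> CXi: C, X nullable, giving CXi | Ci | Xi | i.
S -> Xb: X nullable, giving Xb | b.
Drop C -> ε.
C -> iSC: C nullable, giving iS | iSC.
Drop X -> ε.
X -> bC: C nullable, giving b | bC.
X -> jC: C nullable, giving j | jC.
Unchanged (no nullable symbols): S -> j; C -> ji; X -> bb.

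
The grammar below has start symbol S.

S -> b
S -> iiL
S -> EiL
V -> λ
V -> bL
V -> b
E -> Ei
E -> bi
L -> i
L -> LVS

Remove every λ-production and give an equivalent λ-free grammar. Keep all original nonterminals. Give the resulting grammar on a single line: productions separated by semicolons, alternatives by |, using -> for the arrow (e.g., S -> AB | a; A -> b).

S -> b | EiL | iiL; E -> Ei | bi; L -> i | LS | LVS; V -> b | bL

Nullable set: {V}.
L -> LVS: V nullable, giving LS | LVS.
Drop V -> λ.
Unchanged (no nullable symbols): S -> EiL; S -> b; S -> iiL; E -> Ei; E -> bi; L -> i; V -> b; V -> bL.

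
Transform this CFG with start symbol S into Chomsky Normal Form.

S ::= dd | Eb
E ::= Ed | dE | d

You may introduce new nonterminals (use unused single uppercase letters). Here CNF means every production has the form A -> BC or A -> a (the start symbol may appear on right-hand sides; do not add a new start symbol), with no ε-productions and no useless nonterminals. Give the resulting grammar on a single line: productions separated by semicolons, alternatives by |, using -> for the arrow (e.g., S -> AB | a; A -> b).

No ε-productions.
No unit productions to eliminate.
TERM: introduce B -> b, A -> d and substitute in every rule of length ≥2.

S -> AA | EB; A -> d; B -> b; E -> d | AE | EA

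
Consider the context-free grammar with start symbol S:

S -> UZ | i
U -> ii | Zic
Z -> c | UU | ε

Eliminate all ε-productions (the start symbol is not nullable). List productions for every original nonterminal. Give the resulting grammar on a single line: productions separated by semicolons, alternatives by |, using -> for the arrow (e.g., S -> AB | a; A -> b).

S -> U | i | UZ; U -> ic | ii | Zic; Z -> c | UU

Nullable set: {Z}.
S -> UZ: Z nullable, giving U | UZ.
U -> Zic: Z nullable, giving Zic | ic.
Drop Z -> ε.
Unchanged (no nullable symbols): S -> i; U -> ii; Z -> UU; Z -> c.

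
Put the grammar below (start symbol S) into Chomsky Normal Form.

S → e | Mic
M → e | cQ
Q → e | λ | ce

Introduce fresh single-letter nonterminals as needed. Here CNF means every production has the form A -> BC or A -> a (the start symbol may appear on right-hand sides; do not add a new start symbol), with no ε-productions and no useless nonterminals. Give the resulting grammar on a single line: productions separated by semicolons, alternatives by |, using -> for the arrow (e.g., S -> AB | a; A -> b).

S -> e | MD; A -> c; B -> e; C -> i; D -> CA; M -> c | e | AQ; Q -> e | AB

Nullable: {Q}; after ε-elimination: S -> e | Mic; M -> c | e | cQ; Q -> e | ce.
No unit productions to eliminate.
TERM: introduce A -> c, B -> e, C -> i and substitute in every rule of length ≥2.
BIN: S -> MCA becomes S -> MD, D -> CA.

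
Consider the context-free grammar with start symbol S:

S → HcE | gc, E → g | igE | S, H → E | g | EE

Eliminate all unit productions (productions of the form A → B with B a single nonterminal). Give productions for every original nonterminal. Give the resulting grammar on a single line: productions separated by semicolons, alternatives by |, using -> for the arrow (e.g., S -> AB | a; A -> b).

Unit productions: E->S, H->E.
Unit pairs (A ⇒* B via units): (E,S), (H,E), (H,S).
S: inherits non-unit rules of {S} → HcE | gc.
E: inherits non-unit rules of {E, S} → HcE | g | gc | igE.
H: inherits non-unit rules of {E, H, S} → EE | HcE | g | gc | igE.

S -> gc | HcE; E -> g | gc | HcE | igE; H -> g | EE | gc | HcE | igE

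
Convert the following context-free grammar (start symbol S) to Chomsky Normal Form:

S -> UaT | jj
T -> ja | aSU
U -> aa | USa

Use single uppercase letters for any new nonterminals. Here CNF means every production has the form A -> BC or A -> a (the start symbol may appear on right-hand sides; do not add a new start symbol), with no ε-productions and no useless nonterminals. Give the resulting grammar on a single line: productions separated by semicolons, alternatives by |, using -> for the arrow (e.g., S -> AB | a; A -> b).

No ε-productions.
No unit productions to eliminate.
TERM: introduce A -> a, B -> j and substitute in every rule of length ≥2.
BIN: S -> UAT becomes S -> UC, C -> AT; T -> ASU becomes T -> AD, D -> SU; U -> USA becomes U -> UE, E -> SA.

S -> BB | UC; A -> a; B -> j; C -> AT; D -> SU; E -> SA; T -> AD | BA; U -> AA | UE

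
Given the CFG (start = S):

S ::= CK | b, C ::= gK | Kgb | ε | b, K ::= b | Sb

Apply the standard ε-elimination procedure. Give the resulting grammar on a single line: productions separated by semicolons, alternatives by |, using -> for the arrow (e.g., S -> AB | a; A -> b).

Nullable set: {C}.
S -> CK: C nullable, giving CK | K.
Drop C -> ε.
Unchanged (no nullable symbols): S -> b; C -> Kgb; C -> b; C -> gK; K -> Sb; K -> b.

S -> K | b | CK; C -> b | gK | Kgb; K -> b | Sb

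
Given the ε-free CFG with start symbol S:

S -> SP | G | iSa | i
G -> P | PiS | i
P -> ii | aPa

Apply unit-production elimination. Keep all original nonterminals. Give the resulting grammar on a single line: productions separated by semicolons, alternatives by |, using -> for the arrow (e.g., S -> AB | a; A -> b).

Unit productions: G->P, S->G.
Unit pairs (A ⇒* B via units): (G,P), (S,G), (S,P).
S: inherits non-unit rules of {G, P, S} → PiS | SP | aPa | i | iSa | ii.
G: inherits non-unit rules of {G, P} → PiS | aPa | i | ii.
P: inherits non-unit rules of {P} → aPa | ii.

S -> i | SP | ii | PiS | aPa | iSa; G -> i | ii | PiS | aPa; P -> ii | aPa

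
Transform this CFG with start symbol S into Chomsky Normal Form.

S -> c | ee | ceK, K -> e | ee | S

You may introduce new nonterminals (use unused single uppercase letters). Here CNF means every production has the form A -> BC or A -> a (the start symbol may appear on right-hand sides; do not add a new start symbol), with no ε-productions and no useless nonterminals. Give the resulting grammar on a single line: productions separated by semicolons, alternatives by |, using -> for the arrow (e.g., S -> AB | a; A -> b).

S -> c | AD | BB; A -> c; B -> e; C -> BK; D -> BK; K -> c | e | AC | BB

No ε-productions.
After unit-elimination: S -> c | ee | ceK; K -> c | e | ee | ceK.
TERM: introduce A -> c, B -> e and substitute in every rule of length ≥2.
BIN: K -> ABK becomes K -> AC, C -> BK; S -> ABK becomes S -> AD, D -> BK.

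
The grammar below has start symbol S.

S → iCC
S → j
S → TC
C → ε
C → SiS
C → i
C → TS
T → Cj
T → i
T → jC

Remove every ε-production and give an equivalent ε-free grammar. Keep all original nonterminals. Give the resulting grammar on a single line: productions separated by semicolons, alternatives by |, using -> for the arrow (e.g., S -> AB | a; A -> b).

S -> T | i | j | TC | iC | iCC; C -> i | TS | SiS; T -> i | j | Cj | jC

Nullable set: {C}.
S -> TC: C nullable, giving T | TC.
S -> iCC: C, C nullable, giving i | iC | iCC.
Drop C -> ε.
T -> Cj: C nullable, giving Cj | j.
T -> jC: C nullable, giving j | jC.
Unchanged (no nullable symbols): S -> j; C -> SiS; C -> TS; C -> i; T -> i.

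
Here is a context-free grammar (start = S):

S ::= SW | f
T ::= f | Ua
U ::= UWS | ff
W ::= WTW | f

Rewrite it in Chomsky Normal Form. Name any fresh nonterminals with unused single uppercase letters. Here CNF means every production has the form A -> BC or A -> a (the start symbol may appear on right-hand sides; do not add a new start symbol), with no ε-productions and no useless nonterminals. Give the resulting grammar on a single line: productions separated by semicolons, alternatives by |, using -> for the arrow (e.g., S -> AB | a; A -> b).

No ε-productions.
No unit productions to eliminate.
TERM: introduce A -> a, B -> f and substitute in every rule of length ≥2.
BIN: U -> UWS becomes U -> UC, C -> WS; W -> WTW becomes W -> WD, D -> TW.

S -> f | SW; A -> a; B -> f; C -> WS; D -> TW; T -> f | UA; U -> BB | UC; W -> f | WD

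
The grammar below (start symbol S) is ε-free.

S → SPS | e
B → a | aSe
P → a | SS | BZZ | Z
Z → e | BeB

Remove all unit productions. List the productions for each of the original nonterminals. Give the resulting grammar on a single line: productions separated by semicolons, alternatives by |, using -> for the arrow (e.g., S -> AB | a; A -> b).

S -> e | SPS; B -> a | aSe; P -> a | e | SS | BZZ | BeB; Z -> e | BeB

Unit productions: P->Z.
Unit pairs (A ⇒* B via units): (P,Z).
S: inherits non-unit rules of {S} → SPS | e.
B: inherits non-unit rules of {B} → a | aSe.
P: inherits non-unit rules of {P, Z} → BZZ | BeB | SS | a | e.
Z: inherits non-unit rules of {Z} → BeB | e.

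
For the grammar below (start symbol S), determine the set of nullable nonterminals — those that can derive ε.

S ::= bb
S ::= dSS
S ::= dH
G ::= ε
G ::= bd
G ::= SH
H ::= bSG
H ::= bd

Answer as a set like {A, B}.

Directly nullable (have an ε-rule): {G}.
Not nullable: H, S — each has a terminal in every rule's right-hand side or depends on a non-nullable symbol.

{G}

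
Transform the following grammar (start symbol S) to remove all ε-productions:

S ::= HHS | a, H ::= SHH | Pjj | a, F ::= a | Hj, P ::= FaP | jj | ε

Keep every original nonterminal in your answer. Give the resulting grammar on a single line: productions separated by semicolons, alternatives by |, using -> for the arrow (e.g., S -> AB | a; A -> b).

Nullable set: {P}.
H -> Pjj: P nullable, giving Pjj | jj.
Drop P -> ε.
P -> FaP: P nullable, giving Fa | FaP.
Unchanged (no nullable symbols): S -> HHS; S -> a; F -> Hj; F -> a; H -> SHH; H -> a; P -> jj.

S -> a | HHS; F -> a | Hj; H -> a | jj | Pjj | SHH; P -> Fa | jj | FaP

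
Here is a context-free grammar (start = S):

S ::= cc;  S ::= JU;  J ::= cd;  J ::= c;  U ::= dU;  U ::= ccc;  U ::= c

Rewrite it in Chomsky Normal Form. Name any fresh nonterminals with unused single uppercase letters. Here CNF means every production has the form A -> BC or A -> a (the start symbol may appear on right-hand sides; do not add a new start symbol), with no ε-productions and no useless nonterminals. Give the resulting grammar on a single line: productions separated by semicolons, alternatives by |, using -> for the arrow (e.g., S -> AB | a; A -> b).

S -> AA | JU; A -> c; B -> d; C -> AA; J -> c | AB; U -> c | AC | BU

No ε-productions.
No unit productions to eliminate.
TERM: introduce A -> c, B -> d and substitute in every rule of length ≥2.
BIN: U -> AAA becomes U -> AC, C -> AA.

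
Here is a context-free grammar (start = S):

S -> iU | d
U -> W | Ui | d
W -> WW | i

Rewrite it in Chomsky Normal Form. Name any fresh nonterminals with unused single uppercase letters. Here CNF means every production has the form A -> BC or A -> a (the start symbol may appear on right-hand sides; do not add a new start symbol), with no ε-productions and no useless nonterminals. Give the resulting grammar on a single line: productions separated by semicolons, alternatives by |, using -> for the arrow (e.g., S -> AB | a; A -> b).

No ε-productions.
After unit-elimination: S -> d | iU; U -> d | i | Ui | WW; W -> i | WW.
TERM: introduce A -> i and substitute in every rule of length ≥2.

S -> d | AU; A -> i; U -> d | i | UA | WW; W -> i | WW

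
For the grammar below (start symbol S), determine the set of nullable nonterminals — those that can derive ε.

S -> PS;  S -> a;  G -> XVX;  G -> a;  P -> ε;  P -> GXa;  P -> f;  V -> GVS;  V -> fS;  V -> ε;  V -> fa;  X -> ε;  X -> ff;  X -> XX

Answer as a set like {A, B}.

{G, P, V, X}

Directly nullable (have an ε-rule): {P, V, X}.
G is nullable via G -> XVX (every symbol on the right is already known nullable).
Not nullable: S — each has a terminal in every rule's right-hand side or depends on a non-nullable symbol.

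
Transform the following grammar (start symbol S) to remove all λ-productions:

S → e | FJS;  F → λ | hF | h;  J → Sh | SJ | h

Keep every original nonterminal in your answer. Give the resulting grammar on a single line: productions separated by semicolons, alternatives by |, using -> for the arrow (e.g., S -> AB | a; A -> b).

S -> e | JS | FJS; F -> h | hF; J -> h | SJ | Sh

Nullable set: {F}.
S -> FJS: F nullable, giving FJS | JS.
Drop F -> λ.
F -> hF: F nullable, giving h | hF.
Unchanged (no nullable symbols): S -> e; F -> h; J -> SJ; J -> Sh; J -> h.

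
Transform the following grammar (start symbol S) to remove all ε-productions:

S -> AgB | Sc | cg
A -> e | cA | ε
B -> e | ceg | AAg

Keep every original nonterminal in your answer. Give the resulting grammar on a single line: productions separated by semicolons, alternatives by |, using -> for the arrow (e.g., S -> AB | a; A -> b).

S -> Sc | cg | gB | AgB; A -> c | e | cA; B -> e | g | Ag | AAg | ceg

Nullable set: {A}.
S -> AgB: A nullable, giving AgB | gB.
Drop A -> ε.
A -> cA: A nullable, giving c | cA.
B -> AAg: A, A nullable, giving AAg | Ag | g.
Unchanged (no nullable symbols): S -> Sc; S -> cg; A -> e; B -> ceg; B -> e.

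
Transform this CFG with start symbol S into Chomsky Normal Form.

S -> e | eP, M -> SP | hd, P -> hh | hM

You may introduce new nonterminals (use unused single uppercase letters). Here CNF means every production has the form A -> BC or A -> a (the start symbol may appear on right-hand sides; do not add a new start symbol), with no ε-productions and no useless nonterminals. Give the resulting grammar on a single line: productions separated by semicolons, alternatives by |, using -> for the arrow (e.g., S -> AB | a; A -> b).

S -> e | CP; A -> h; B -> d; C -> e; M -> AB | SP; P -> AA | AM

No ε-productions.
No unit productions to eliminate.
TERM: introduce B -> d, C -> e, A -> h and substitute in every rule of length ≥2.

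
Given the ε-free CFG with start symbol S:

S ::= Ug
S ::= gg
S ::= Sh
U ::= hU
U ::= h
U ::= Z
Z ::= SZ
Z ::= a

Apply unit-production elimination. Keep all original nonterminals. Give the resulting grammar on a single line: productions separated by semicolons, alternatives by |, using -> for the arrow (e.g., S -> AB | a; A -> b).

Unit productions: U->Z.
Unit pairs (A ⇒* B via units): (U,Z).
S: inherits non-unit rules of {S} → Sh | Ug | gg.
U: inherits non-unit rules of {U, Z} → SZ | a | h | hU.
Z: inherits non-unit rules of {Z} → SZ | a.

S -> Sh | Ug | gg; U -> a | h | SZ | hU; Z -> a | SZ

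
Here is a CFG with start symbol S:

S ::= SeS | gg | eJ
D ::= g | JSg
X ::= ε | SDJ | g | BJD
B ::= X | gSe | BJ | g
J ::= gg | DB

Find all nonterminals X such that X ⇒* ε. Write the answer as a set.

Directly nullable (have an ε-rule): {X}.
B is nullable via B -> X (every symbol on the right is already known nullable).
Not nullable: D, J, S — each has a terminal in every rule's right-hand side or depends on a non-nullable symbol.

{B, X}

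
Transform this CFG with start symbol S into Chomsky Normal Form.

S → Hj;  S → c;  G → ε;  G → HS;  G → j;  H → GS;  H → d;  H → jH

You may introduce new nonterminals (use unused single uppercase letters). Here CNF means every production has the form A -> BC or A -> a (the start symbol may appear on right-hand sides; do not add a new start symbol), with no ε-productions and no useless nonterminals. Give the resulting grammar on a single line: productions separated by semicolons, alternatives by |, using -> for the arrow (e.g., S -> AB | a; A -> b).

Nullable: {G}; after ε-elimination: S -> c | Hj; G -> j | HS; H -> S | d | GS | jH.
After unit-elimination: S -> c | Hj; G -> j | HS; H -> c | d | GS | Hj | jH.
TERM: introduce A -> j and substitute in every rule of length ≥2.

S -> c | HA; A -> j; G -> j | HS; H -> c | d | AH | GS | HA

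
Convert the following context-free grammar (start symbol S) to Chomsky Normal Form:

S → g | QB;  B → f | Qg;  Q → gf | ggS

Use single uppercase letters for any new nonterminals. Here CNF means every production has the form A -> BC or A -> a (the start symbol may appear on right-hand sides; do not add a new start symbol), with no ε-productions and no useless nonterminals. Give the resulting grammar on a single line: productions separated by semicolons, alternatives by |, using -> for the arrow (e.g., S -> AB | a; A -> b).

No ε-productions.
No unit productions to eliminate.
TERM: introduce C -> f, A -> g and substitute in every rule of length ≥2.
BIN: Q -> AAS becomes Q -> AD, D -> AS.

S -> g | QB; A -> g; B -> f | QA; C -> f; D -> AS; Q -> AC | AD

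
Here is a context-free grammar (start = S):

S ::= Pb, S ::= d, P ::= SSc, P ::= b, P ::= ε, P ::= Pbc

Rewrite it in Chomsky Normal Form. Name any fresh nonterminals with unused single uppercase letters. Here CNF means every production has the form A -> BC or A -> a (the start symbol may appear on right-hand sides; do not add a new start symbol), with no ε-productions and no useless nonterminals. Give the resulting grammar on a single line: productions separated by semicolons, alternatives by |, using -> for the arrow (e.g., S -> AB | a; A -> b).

S -> b | d | PA; A -> b; B -> c; C -> AB; D -> SB; P -> b | AB | PC | SD

Nullable: {P}; after ε-elimination: S -> b | d | Pb; P -> b | bc | Pbc | SSc.
No unit productions to eliminate.
TERM: introduce A -> b, B -> c and substitute in every rule of length ≥2.
BIN: P -> PAB becomes P -> PC, C -> AB; P -> SSB becomes P -> SD, D -> SB.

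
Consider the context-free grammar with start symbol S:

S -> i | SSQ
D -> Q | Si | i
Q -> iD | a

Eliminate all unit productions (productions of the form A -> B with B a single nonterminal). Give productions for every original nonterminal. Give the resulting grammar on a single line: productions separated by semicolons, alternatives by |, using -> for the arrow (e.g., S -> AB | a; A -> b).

S -> i | SSQ; D -> a | i | Si | iD; Q -> a | iD

Unit productions: D->Q.
Unit pairs (A ⇒* B via units): (D,Q).
S: inherits non-unit rules of {S} → SSQ | i.
D: inherits non-unit rules of {D, Q} → Si | a | i | iD.
Q: inherits non-unit rules of {Q} → a | iD.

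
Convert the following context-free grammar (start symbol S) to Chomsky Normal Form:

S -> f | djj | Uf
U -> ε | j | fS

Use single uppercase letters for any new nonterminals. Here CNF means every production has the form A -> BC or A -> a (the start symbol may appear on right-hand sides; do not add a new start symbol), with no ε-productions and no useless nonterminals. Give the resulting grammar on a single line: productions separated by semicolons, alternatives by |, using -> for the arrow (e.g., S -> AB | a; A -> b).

S -> f | BD | UA; A -> f; B -> d; C -> j; D -> CC; U -> j | AS

Nullable: {U}; after ε-elimination: S -> f | Uf | djj; U -> j | fS.
No unit productions to eliminate.
TERM: introduce B -> d, A -> f, C -> j and substitute in every rule of length ≥2.
BIN: S -> BCC becomes S -> BD, D -> CC.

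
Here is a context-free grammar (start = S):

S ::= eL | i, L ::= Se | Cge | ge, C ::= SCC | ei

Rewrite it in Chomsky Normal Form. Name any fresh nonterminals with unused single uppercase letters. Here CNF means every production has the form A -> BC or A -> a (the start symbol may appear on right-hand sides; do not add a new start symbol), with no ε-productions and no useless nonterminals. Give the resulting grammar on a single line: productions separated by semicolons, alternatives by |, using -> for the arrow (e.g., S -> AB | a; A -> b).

No ε-productions.
No unit productions to eliminate.
TERM: introduce A -> e, D -> g, B -> i and substitute in every rule of length ≥2.
BIN: C -> SCC becomes C -> SE, E -> CC; L -> CDA becomes L -> CF, F -> DA.

S -> i | AL; A -> e; B -> i; C -> AB | SE; D -> g; E -> CC; F -> DA; L -> CF | DA | SA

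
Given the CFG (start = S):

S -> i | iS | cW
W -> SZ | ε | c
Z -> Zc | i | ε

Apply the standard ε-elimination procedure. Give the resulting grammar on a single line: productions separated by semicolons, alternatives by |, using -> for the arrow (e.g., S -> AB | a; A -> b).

Nullable set: {W, Z}.
S -> cW: W nullable, giving c | cW.
Drop W -> ε.
W -> SZ: Z nullable, giving S | SZ.
Drop Z -> ε.
Z -> Zc: Z nullable, giving Zc | c.
Unchanged (no nullable symbols): S -> i; S -> iS; W -> c; Z -> i.

S -> c | i | cW | iS; W -> S | c | SZ; Z -> c | i | Zc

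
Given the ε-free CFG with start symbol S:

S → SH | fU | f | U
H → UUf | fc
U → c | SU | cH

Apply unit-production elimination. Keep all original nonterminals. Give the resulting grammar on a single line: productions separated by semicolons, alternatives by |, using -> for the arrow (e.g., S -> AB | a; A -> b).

Unit productions: S->U.
Unit pairs (A ⇒* B via units): (S,U).
S: inherits non-unit rules of {S, U} → SH | SU | c | cH | f | fU.
H: inherits non-unit rules of {H} → UUf | fc.
U: inherits non-unit rules of {U} → SU | c | cH.

S -> c | f | SH | SU | cH | fU; H -> fc | UUf; U -> c | SU | cH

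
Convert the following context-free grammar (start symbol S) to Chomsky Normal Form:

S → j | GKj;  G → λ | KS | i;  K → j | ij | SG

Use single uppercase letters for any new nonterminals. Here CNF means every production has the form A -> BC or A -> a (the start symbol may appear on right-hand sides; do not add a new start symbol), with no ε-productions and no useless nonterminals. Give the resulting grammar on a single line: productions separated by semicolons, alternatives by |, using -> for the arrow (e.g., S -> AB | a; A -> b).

S -> j | GD | KA; A -> j; B -> i; C -> KA; D -> KA; G -> i | KS; K -> j | BA | GC | KA | SG

Nullable: {G}; after ε-elimination: S -> j | Kj | GKj; G -> i | KS; K -> S | j | SG | ij.
After unit-elimination: S -> j | Kj | GKj; G -> i | KS; K -> j | Kj | SG | ij | GKj.
TERM: introduce B -> i, A -> j and substitute in every rule of length ≥2.
BIN: K -> GKA becomes K -> GC, C -> KA; S -> GKA becomes S -> GD, D -> KA.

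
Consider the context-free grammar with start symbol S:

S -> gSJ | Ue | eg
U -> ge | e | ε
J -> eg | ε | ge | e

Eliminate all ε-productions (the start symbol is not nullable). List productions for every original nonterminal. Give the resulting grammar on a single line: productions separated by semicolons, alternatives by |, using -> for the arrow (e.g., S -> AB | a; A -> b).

Nullable set: {J, U}.
S -> Ue: U nullable, giving Ue | e.
S -> gSJ: J nullable, giving gS | gSJ.
Drop J -> ε.
Drop U -> ε.
Unchanged (no nullable symbols): S -> eg; J -> e; J -> eg; J -> ge; U -> e; U -> ge.

S -> e | Ue | eg | gS | gSJ; J -> e | eg | ge; U -> e | ge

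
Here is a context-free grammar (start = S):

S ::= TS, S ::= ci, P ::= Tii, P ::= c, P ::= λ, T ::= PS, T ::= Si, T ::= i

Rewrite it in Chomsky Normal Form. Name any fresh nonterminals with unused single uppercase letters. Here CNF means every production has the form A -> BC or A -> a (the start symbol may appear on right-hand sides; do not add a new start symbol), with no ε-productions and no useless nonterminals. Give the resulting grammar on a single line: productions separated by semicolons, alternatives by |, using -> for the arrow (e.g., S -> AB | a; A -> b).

S -> BA | TS; A -> i; B -> c; C -> AA; P -> c | TC; T -> i | BA | PS | SA | TS

Nullable: {P}; after ε-elimination: S -> TS | ci; P -> c | Tii; T -> S | i | PS | Si.
After unit-elimination: S -> TS | ci; P -> c | Tii; T -> i | PS | Si | TS | ci.
TERM: introduce B -> c, A -> i and substitute in every rule of length ≥2.
BIN: P -> TAA becomes P -> TC, C -> AA.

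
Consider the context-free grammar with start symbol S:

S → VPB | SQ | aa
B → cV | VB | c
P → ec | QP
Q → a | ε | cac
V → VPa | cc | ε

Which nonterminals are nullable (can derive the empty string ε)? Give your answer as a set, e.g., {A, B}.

Directly nullable (have an ε-rule): {Q, V}.
Not nullable: B, P, S — each has a terminal in every rule's right-hand side or depends on a non-nullable symbol.

{Q, V}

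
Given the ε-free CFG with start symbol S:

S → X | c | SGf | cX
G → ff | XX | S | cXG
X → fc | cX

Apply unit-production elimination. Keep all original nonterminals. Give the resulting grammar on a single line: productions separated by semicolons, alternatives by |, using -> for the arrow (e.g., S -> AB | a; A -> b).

Unit productions: G->S, S->X.
Unit pairs (A ⇒* B via units): (G,S), (G,X), (S,X).
S: inherits non-unit rules of {S, X} → SGf | c | cX | fc.
G: inherits non-unit rules of {G, S, X} → SGf | XX | c | cX | cXG | fc | ff.
X: inherits non-unit rules of {X} → cX | fc.

S -> c | cX | fc | SGf; G -> c | XX | cX | fc | ff | SGf | cXG; X -> cX | fc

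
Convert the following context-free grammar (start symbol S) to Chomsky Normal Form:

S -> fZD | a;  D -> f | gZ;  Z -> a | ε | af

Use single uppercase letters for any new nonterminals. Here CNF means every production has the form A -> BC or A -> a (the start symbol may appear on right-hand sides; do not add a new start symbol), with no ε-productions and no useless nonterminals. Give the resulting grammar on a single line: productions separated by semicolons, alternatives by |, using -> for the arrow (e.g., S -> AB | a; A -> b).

S -> a | BD | BE; A -> g; B -> f; C -> a; D -> f | g | AZ; E -> ZD; Z -> a | CB

Nullable: {Z}; after ε-elimination: S -> a | fD | fZD; D -> f | g | gZ; Z -> a | af.
No unit productions to eliminate.
TERM: introduce C -> a, B -> f, A -> g and substitute in every rule of length ≥2.
BIN: S -> BZD becomes S -> BE, E -> ZD.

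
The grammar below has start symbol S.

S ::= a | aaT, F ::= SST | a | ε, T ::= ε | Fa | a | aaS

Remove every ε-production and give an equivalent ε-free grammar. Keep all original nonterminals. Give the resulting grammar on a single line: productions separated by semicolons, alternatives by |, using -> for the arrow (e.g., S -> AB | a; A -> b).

Nullable set: {F, T}.
S -> aaT: T nullable, giving aa | aaT.
Drop F -> ε.
F -> SST: T nullable, giving SS | SST.
Drop T -> ε.
T -> Fa: F nullable, giving Fa | a.
Unchanged (no nullable symbols): S -> a; F -> a; T -> a; T -> aaS.

S -> a | aa | aaT; F -> a | SS | SST; T -> a | Fa | aaS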